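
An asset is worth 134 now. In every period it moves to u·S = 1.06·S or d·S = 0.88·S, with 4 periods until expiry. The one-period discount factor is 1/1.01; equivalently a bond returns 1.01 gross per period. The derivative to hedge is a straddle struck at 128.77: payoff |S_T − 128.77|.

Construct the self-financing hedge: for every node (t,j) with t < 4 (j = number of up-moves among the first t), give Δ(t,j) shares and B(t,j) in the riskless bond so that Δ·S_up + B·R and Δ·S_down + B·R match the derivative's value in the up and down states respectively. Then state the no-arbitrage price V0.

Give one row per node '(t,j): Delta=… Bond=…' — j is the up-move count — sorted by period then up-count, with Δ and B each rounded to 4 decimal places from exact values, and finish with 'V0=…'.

Risk-neutral probability p* = (R−d)/(u−d) = (1.01−0.88)/(1.06−0.88) = 0.7222.
At expiry t=4: V(4,0)=48.4108, V(4,1)=31.9737, V(4,2)=12.1745, V(4,3)=11.6746, V(4,4)=40.4019
  t=3,j=0: stock 91.3172 → up 96.7963 (V=31.9737), down 80.3592 (V=48.4108). Price 36.1778; hedge Δ=-1.0000, bond B=127.4950.
  t=3,j=1: stock 109.9958 → up 116.5955 (V=12.1745), down 96.7963 (V=31.9737). Price 17.4993; hedge Δ=-1.0000, bond B=127.4950.
  t=3,j=2: stock 132.4949 → up 140.4446 (V=11.6746), down 116.5955 (V=12.1745). Price 11.6965; hedge Δ=-0.0210, bond B=14.4736.
  t=3,j=3: stock 159.5961 → up 169.1719 (V=40.4019), down 140.4446 (V=11.6746). Price 32.1011; hedge Δ=1.0000, bond B=-127.4950.
  t=2,j=0: stock 103.7696 → up 109.9958 (V=17.4993), down 91.3172 (V=36.1778). Price 22.4631; hedge Δ=-1.0000, bond B=126.2327.
  t=2,j=1: stock 124.9952 → up 132.4949 (V=11.6965), down 109.9958 (V=17.4993). Price 13.1766; hedge Δ=-0.2579, bond B=45.4143.
  t=2,j=2: stock 150.5624 → up 159.5961 (V=32.1011), down 132.4949 (V=11.6965). Price 26.1714; hedge Δ=0.7529, bond B=-87.1875.
  t=1,j=0: stock 117.9200 → up 124.9952 (V=13.1766), down 103.7696 (V=22.4631). Price 15.6002; hedge Δ=-0.4375, bond B=67.1919.
  t=1,j=1: stock 142.0400 → up 150.5624 (V=26.1714), down 124.9952 (V=13.1766). Price 22.3384; hedge Δ=0.5083, bond B=-49.8551.
  t=0,j=0: stock 134.0000 → up 142.0400 (V=22.3384), down 117.9200 (V=15.6002). Price 20.2640; hedge Δ=0.2794, bond B=-17.1703.
The time-0 hedge costs 20.2640, which is the no-arbitrage price.

(0,0): Delta=0.2794 Bond=-17.1703
(1,0): Delta=-0.4375 Bond=67.1919
(1,1): Delta=0.5083 Bond=-49.8551
(2,0): Delta=-1.0000 Bond=126.2327
(2,1): Delta=-0.2579 Bond=45.4143
(2,2): Delta=0.7529 Bond=-87.1875
(3,0): Delta=-1.0000 Bond=127.4950
(3,1): Delta=-1.0000 Bond=127.4950
(3,2): Delta=-0.0210 Bond=14.4736
(3,3): Delta=1.0000 Bond=-127.4950
V0=20.2640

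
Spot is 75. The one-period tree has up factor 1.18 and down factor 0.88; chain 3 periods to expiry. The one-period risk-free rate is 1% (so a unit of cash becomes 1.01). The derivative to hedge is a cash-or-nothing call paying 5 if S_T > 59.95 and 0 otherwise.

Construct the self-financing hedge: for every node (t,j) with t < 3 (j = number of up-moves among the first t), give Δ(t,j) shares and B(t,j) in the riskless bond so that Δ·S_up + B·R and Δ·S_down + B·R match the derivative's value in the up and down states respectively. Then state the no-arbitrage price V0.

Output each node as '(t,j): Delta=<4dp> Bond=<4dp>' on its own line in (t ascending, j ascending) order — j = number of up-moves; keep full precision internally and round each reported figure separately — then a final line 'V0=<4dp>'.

No-arbitrage ⇒ martingale measure with p* = (R−d)/(u−d) = 0.4333.
Terminal values V(3,·): V(3,0)=0.0000, V(3,1)=5.0000, V(3,2)=5.0000, V(3,3)=5.0000
Node (2,0) S=58.0800: V=(p*·5.0000+(1−p*)·0.0000)/1.01=2.1452; Δ=(5.0000−0.0000)/(68.5344−51.1104)=0.2870; B=V−Δ·S=-14.5215
Node (2,1) S=77.8800: V=(p*·5.0000+(1−p*)·5.0000)/1.01=4.9505; Δ=(5.0000−5.0000)/(91.8984−68.5344)=0.0000; B=V−Δ·S=4.9505
Node (2,2) S=104.4300: V=(p*·5.0000+(1−p*)·5.0000)/1.01=4.9505; Δ=(5.0000−5.0000)/(123.2274−91.8984)=0.0000; B=V−Δ·S=4.9505
Node (1,0) S=66.0000: V=(p*·4.9505+(1−p*)·2.1452)/1.01=3.3276; Δ=(4.9505−2.1452)/(77.8800−58.0800)=0.1417; B=V−Δ·S=-6.0234
Node (1,1) S=88.5000: V=(p*·4.9505+(1−p*)·4.9505)/1.01=4.9015; Δ=(4.9505−4.9505)/(104.4300−77.8800)=0.0000; B=V−Δ·S=4.9015
Node (0,0) S=75.0000: V=(p*·4.9015+(1−p*)·3.3276)/1.01=3.9699; Δ=(4.9015−3.3276)/(88.5000−66.0000)=0.0700; B=V−Δ·S=-1.2765
Self-financing check: at every node Δ·S+B equals the discounted successor values.

(0,0): Delta=0.0700 Bond=-1.2765
(1,0): Delta=0.1417 Bond=-6.0234
(1,1): Delta=0.0000 Bond=4.9015
(2,0): Delta=0.2870 Bond=-14.5215
(2,1): Delta=0.0000 Bond=4.9505
(2,2): Delta=0.0000 Bond=4.9505
V0=3.9699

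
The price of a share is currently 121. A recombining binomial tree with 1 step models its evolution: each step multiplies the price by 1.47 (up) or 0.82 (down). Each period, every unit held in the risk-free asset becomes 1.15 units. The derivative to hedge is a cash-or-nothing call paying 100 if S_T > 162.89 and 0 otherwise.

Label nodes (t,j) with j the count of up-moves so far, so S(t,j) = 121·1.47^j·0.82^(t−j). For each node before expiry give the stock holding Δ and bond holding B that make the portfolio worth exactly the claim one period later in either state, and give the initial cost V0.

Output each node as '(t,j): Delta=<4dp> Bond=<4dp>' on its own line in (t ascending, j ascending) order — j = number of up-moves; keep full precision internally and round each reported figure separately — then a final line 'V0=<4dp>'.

(0,0): Delta=1.2715 Bond=-109.6990
V0=44.1472

No-arbitrage ⇒ martingale measure with p* = (R−d)/(u−d) = 0.5077.
At expiry t=1: V(1,0)=0.0000, V(1,1)=100.0000
(0,0): S=121.0000. Δ = (V_up−V_dn)/(S_up−S_dn) = (100.0000−0.0000)/(177.8700−99.2200) = 1.2715. V = [p*·100.0000 + (1−p*)·0.0000]/1.15 = 44.1472. B = V − Δ·S = -109.6990.
Each (Δ,B) replicates both successor values, so the strategy is self-financing and V0 is arbitrage-free.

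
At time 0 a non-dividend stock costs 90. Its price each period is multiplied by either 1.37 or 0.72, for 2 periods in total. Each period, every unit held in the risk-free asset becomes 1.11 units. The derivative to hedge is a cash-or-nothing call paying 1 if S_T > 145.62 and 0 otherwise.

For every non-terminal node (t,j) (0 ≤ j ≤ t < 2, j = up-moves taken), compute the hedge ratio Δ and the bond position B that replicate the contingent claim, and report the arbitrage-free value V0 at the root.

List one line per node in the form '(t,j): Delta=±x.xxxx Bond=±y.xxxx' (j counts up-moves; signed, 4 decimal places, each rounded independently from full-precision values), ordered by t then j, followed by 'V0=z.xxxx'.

(0,0): Delta=0.0092 Bond=-0.5394
(1,0): Delta=0.0000 Bond=0.0000
(1,1): Delta=0.0125 Bond=-0.9979
V0=0.2922

Since d<R<u, set p* = (R−d)/(u−d) = 0.6000; price each node as the discounted p*-expectation of its children.
Terminal values V(2,·): V(2,0)=0.0000, V(2,1)=0.0000, V(2,2)=1.0000
Node (1,0) S=64.8000: V=(p*·0.0000+(1−p*)·0.0000)/1.11=0.0000; Δ=(0.0000−0.0000)/(88.7760−46.6560)=0.0000; B=V−Δ·S=0.0000
Node (1,1) S=123.3000: V=(p*·1.0000+(1−p*)·0.0000)/1.11=0.5405; Δ=(1.0000−0.0000)/(168.9210−88.7760)=0.0125; B=V−Δ·S=-0.9979
Node (0,0) S=90.0000: V=(p*·0.5405+(1−p*)·0.0000)/1.11=0.2922; Δ=(0.5405−0.0000)/(123.3000−64.8000)=0.0092; B=V−Δ·S=-0.5394
Self-financing check: at every node Δ·S+B equals the discounted successor values.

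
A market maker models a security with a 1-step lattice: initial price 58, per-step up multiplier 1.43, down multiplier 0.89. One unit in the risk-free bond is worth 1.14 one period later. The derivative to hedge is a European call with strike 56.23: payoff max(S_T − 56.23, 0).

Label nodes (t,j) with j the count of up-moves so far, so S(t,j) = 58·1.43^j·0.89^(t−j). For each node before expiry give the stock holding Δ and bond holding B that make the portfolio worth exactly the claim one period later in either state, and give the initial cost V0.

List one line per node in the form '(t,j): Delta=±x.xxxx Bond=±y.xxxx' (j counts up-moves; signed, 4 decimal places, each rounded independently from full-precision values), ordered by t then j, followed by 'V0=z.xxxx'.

(0,0): Delta=0.8528 Bond=-38.6158
V0=10.8471

No-arbitrage ⇒ martingale measure with p* = (R−d)/(u−d) = 0.4630.
Terminal values V(1,·): V(1,0)=0.0000, V(1,1)=26.7100
  t=0,j=0: stock 58.0000 → up 82.9400 (V=26.7100), down 51.6200 (V=0.0000). Price 10.8471; hedge Δ=0.8528, bond B=-38.6158.
Self-financing check: at every node Δ·S+B equals the discounted successor values.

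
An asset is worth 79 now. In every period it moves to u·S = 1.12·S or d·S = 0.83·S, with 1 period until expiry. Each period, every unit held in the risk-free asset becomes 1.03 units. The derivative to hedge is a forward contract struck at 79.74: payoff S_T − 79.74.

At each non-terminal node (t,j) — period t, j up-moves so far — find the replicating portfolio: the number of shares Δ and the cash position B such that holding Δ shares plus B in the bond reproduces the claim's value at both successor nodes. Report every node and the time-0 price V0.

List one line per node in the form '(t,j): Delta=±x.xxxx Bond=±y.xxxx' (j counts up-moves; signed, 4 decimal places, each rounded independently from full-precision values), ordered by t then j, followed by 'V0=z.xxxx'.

No-arbitrage ⇒ martingale measure with p* = (R−d)/(u−d) = 0.6897.
At expiry t=1: V(1,0)=-14.1700, V(1,1)=8.7400
(0,0): S=79.0000. Δ = (V_up−V_dn)/(S_up−S_dn) = (8.7400−-14.1700)/(88.4800−65.5700) = 1.0000. V = [p*·8.7400 + (1−p*)·-14.1700]/1.03 = 1.5825. B = V − Δ·S = -77.4175.
Self-financing check: at every node Δ·S+B equals the discounted successor values.

(0,0): Delta=1.0000 Bond=-77.4175
V0=1.5825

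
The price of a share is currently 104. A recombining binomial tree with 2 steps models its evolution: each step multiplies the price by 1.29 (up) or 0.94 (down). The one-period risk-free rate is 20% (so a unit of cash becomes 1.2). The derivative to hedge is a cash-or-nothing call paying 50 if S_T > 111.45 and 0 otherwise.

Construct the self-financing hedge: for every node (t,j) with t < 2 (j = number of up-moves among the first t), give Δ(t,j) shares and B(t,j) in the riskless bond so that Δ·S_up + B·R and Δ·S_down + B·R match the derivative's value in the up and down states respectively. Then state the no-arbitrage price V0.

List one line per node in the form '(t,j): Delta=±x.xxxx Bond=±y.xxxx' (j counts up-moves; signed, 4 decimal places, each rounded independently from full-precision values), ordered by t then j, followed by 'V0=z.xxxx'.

No-arbitrage ⇒ martingale measure with p* = (R−d)/(u−d) = 0.7429.
Terminal payoffs: V(2,0)=0.0000, V(2,1)=50.0000, V(2,2)=50.0000
  t=1,j=0: stock 97.7600 → up 126.1104 (V=50.0000), down 91.8944 (V=0.0000). Price 30.9524; hedge Δ=1.4613, bond B=-111.9048.
  t=1,j=1: stock 134.1600 → up 173.0664 (V=50.0000), down 126.1104 (V=50.0000). Price 41.6667; hedge Δ=0.0000, bond B=41.6667.
  t=0,j=0: stock 104.0000 → up 134.1600 (V=41.6667), down 97.7600 (V=30.9524). Price 32.4263; hedge Δ=0.2943, bond B=1.8141.
The time-0 hedge costs 32.4263, which is the no-arbitrage price.

(0,0): Delta=0.2943 Bond=1.8141
(1,0): Delta=1.4613 Bond=-111.9048
(1,1): Delta=0.0000 Bond=41.6667
V0=32.4263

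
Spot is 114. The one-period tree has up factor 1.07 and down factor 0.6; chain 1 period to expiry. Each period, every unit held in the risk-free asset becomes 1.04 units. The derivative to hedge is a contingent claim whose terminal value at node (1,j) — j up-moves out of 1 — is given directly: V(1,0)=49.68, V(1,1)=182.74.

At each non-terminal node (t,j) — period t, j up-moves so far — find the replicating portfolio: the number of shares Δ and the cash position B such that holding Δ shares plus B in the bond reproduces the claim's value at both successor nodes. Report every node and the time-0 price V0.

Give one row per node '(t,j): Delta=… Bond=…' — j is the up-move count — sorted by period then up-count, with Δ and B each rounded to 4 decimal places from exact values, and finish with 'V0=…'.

(0,0): Delta=2.4834 Bond=-115.5614
V0=167.5450

Risk-neutral probability p* = (R−d)/(u−d) = (1.04−0.6)/(1.07−0.6) = 0.9362.
At expiry t=1: V(1,0)=49.6800, V(1,1)=182.7400
  t=0,j=0: stock 114.0000 → up 121.9800 (V=182.7400), down 68.4000 (V=49.6800). Price 167.5450; hedge Δ=2.4834, bond B=-115.5614.
Self-financing check: at every node Δ·S+B equals the discounted successor values.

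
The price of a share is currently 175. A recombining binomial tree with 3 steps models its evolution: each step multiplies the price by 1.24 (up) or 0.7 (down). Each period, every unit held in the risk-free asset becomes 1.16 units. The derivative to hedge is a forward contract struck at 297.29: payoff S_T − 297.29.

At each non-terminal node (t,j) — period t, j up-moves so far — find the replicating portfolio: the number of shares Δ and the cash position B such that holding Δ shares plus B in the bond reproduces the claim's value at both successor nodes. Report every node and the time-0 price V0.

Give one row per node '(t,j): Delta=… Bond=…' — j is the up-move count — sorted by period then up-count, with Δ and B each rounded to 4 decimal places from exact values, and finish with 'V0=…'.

(0,0): Delta=1.0000 Bond=-190.4611
(1,0): Delta=1.0000 Bond=-220.9349
(1,1): Delta=1.0000 Bond=-220.9349
(2,0): Delta=1.0000 Bond=-256.2845
(2,1): Delta=1.0000 Bond=-256.2845
(2,2): Delta=1.0000 Bond=-256.2845
V0=-15.4611

Risk-neutral probability p* = (R−d)/(u−d) = (1.16−0.7)/(1.24−0.7) = 0.8519.
Terminal values V(3,·): V(3,0)=-237.2650, V(3,1)=-190.9600, V(3,2)=-108.9340, V(3,3)=36.3692
Node (2,0) S=85.7500: V=(p*·-190.9600+(1−p*)·-237.2650)/1.16=-170.5345; Δ=(-190.9600−-237.2650)/(106.3300−60.0250)=1.0000; B=V−Δ·S=-256.2845
Node (2,1) S=151.9000: V=(p*·-108.9340+(1−p*)·-190.9600)/1.16=-104.3845; Δ=(-108.9340−-190.9600)/(188.3560−106.3300)=1.0000; B=V−Δ·S=-256.2845
Node (2,2) S=269.0800: V=(p*·36.3692+(1−p*)·-108.9340)/1.16=12.7955; Δ=(36.3692−-108.9340)/(333.6592−188.3560)=1.0000; B=V−Δ·S=-256.2845
Node (1,0) S=122.5000: V=(p*·-104.3845+(1−p*)·-170.5345)/1.16=-98.4349; Δ=(-104.3845−-170.5345)/(151.9000−85.7500)=1.0000; B=V−Δ·S=-220.9349
Node (1,1) S=217.0000: V=(p*·12.7955+(1−p*)·-104.3845)/1.16=-3.9349; Δ=(12.7955−-104.3845)/(269.0800−151.9000)=1.0000; B=V−Δ·S=-220.9349
Node (0,0) S=175.0000: V=(p*·-3.9349+(1−p*)·-98.4349)/1.16=-15.4611; Δ=(-3.9349−-98.4349)/(217.0000−122.5000)=1.0000; B=V−Δ·S=-190.4611
The time-0 hedge costs -15.4611, which is the no-arbitrage price.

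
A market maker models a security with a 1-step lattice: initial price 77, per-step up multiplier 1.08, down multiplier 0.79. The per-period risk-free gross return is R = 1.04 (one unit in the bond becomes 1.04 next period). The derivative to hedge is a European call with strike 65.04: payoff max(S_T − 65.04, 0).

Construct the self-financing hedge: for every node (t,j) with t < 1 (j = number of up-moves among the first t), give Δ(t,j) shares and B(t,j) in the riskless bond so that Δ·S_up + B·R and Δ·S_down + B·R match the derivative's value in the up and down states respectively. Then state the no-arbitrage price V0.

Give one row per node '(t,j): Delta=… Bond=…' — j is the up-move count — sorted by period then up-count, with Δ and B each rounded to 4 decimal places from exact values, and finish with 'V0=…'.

Risk-neutral probability p* = (R−d)/(u−d) = (1.04−0.79)/(1.08−0.79) = 0.8621.
Payoff layer (t=1): V(1,0)=0.0000, V(1,1)=18.1200
  t=0,j=0: stock 77.0000 → up 83.1600 (V=18.1200), down 60.8300 (V=0.0000). Price 15.0199; hedge Δ=0.8115, bond B=-47.4629.
Each (Δ,B) replicates both successor values, so the strategy is self-financing and V0 is arbitrage-free.

(0,0): Delta=0.8115 Bond=-47.4629
V0=15.0199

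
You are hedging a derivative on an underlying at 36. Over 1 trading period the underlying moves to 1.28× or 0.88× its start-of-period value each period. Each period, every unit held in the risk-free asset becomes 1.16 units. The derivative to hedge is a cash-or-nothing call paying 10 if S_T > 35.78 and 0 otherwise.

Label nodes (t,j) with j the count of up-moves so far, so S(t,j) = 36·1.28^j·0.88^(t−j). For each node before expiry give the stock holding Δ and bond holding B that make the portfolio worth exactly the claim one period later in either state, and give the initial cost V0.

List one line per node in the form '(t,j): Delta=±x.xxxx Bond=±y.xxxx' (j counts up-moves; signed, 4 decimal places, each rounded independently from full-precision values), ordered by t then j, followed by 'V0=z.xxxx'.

(0,0): Delta=0.6944 Bond=-18.9655
V0=6.0345

Risk-neutral probability p* = (R−d)/(u−d) = (1.16−0.88)/(1.28−0.88) = 0.7000.
Payoff layer (t=1): V(1,0)=0.0000, V(1,1)=10.0000
  t=0,j=0: stock 36.0000 → up 46.0800 (V=10.0000), down 31.6800 (V=0.0000). Price 6.0345; hedge Δ=0.6944, bond B=-18.9655.
Self-financing check: at every node Δ·S+B equals the discounted successor values.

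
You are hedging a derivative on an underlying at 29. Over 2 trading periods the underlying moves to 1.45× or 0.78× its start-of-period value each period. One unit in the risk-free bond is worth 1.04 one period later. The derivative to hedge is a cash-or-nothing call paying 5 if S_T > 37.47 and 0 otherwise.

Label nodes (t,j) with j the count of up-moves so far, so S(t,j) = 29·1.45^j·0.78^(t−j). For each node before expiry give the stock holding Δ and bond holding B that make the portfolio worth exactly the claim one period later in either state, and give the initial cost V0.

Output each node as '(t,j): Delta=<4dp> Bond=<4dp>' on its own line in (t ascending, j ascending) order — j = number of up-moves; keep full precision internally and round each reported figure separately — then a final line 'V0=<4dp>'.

(0,0): Delta=0.0960 Bond=-2.0884
(1,0): Delta=0.0000 Bond=0.0000
(1,1): Delta=0.1775 Bond=-5.5970
V0=0.6961

Risk-neutral probability p* = (R−d)/(u−d) = (1.04−0.78)/(1.45−0.78) = 0.3881.
At expiry t=2: V(2,0)=0.0000, V(2,1)=0.0000, V(2,2)=5.0000
(1,0): S=22.6200. Δ = (V_up−V_dn)/(S_up−S_dn) = (0.0000−0.0000)/(32.7990−17.6436) = 0.0000. V = [p*·0.0000 + (1−p*)·0.0000]/1.04 = 0.0000. B = V − Δ·S = 0.0000.
(1,1): S=42.0500. Δ = (V_up−V_dn)/(S_up−S_dn) = (5.0000−0.0000)/(60.9725−32.7990) = 0.1775. V = [p*·5.0000 + (1−p*)·0.0000]/1.04 = 1.8657. B = V − Δ·S = -5.5970.
(0,0): S=29.0000. Δ = (V_up−V_dn)/(S_up−S_dn) = (1.8657−0.0000)/(42.0500−22.6200) = 0.0960. V = [p*·1.8657 + (1−p*)·0.0000]/1.04 = 0.6961. B = V − Δ·S = -2.0884.
Each (Δ,B) replicates both successor values, so the strategy is self-financing and V0 is arbitrage-free.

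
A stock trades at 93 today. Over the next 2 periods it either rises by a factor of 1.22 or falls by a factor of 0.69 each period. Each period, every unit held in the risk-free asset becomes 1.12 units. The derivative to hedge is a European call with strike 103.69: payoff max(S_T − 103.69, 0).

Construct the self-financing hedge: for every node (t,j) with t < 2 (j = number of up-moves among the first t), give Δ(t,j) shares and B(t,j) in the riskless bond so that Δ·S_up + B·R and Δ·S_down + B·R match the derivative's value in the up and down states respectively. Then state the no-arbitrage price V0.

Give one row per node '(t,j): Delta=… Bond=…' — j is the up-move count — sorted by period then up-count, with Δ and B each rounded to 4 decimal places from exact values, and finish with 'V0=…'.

(0,0): Delta=0.5104 Bond=-29.2449
(1,0): Delta=0.0000 Bond=0.0000
(1,1): Delta=0.5776 Bond=-40.3715
V0=18.2251

Under the risk-neutral measure, an up-move has probability p* = (R−d)/(u−d) = 0.8113 and values discount at R = 1.12.
Payoff layer (t=2): V(2,0)=0.0000, V(2,1)=0.0000, V(2,2)=34.7312
(1,0): S=64.1700. Δ = (V_up−V_dn)/(S_up−S_dn) = (0.0000−0.0000)/(78.2874−44.2773) = 0.0000. V = [p*·0.0000 + (1−p*)·0.0000]/1.12 = 0.0000. B = V − Δ·S = 0.0000.
(1,1): S=113.4600. Δ = (V_up−V_dn)/(S_up−S_dn) = (34.7312−0.0000)/(138.4212−78.2874) = 0.5776. V = [p*·34.7312 + (1−p*)·0.0000]/1.12 = 25.1591. B = V − Δ·S = -40.3715.
(0,0): S=93.0000. Δ = (V_up−V_dn)/(S_up−S_dn) = (25.1591−0.0000)/(113.4600−64.1700) = 0.5104. V = [p*·25.1591 + (1−p*)·0.0000]/1.12 = 18.2251. B = V − Δ·S = -29.2449.
Root portfolio cost Δ·93+B reproduces V0=18.2251.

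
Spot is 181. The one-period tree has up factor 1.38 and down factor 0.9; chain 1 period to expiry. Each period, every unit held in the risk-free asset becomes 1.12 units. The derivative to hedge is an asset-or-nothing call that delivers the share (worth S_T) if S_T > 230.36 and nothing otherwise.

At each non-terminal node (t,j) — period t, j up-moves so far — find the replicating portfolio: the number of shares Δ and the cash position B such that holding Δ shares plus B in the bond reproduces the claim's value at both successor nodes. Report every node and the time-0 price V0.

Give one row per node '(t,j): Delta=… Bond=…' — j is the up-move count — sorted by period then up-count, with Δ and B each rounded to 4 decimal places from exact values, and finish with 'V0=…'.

(0,0): Delta=2.8750 Bond=-418.1585
V0=102.2165

Risk-neutral probability p* = (R−d)/(u−d) = (1.12−0.9)/(1.38−0.9) = 0.4583.
Terminal values V(1,·): V(1,0)=0.0000, V(1,1)=249.7800
  t=0,j=0: stock 181.0000 → up 249.7800 (V=249.7800), down 162.9000 (V=0.0000). Price 102.2165; hedge Δ=2.8750, bond B=-418.1585.
The time-0 hedge costs 102.2165, which is the no-arbitrage price.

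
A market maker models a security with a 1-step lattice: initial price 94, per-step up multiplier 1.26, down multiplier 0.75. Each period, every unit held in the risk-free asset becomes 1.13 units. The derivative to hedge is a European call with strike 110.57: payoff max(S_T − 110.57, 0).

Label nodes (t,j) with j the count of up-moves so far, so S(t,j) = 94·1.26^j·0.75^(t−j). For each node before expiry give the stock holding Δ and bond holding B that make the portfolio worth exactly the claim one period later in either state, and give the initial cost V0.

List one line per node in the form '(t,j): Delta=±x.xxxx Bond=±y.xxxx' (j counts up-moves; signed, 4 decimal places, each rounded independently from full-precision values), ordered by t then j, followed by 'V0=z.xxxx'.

(0,0): Delta=0.1642 Bond=-10.2421
V0=5.1893

Under the risk-neutral measure, an up-move has probability p* = (R−d)/(u−d) = 0.7451 and values discount at R = 1.13.
At expiry t=1: V(1,0)=0.0000, V(1,1)=7.8700
(0,0): S=94.0000. Δ = (V_up−V_dn)/(S_up−S_dn) = (7.8700−0.0000)/(118.4400−70.5000) = 0.1642. V = [p*·7.8700 + (1−p*)·0.0000]/1.13 = 5.1893. B = V − Δ·S = -10.2421.
Self-financing check: at every node Δ·S+B equals the discounted successor values.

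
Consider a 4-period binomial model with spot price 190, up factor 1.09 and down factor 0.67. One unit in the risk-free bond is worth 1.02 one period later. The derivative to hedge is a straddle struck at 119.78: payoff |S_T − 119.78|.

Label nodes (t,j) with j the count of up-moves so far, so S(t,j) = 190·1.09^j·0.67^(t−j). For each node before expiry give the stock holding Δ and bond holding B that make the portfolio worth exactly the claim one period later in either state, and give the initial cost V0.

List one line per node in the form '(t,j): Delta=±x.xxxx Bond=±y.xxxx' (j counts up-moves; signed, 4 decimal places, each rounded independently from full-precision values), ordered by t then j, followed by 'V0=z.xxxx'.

(0,0): Delta=0.7821 Bond=-63.5522
(1,0): Delta=0.1255 Bond=18.7584
(1,1): Delta=0.8628 Bond=-81.5396
(2,0): Delta=-1.0000 Bond=115.1288
(2,1): Delta=0.2639 Bond=-0.0654
(2,2): Delta=0.9364 Bond=-99.7914
(3,0): Delta=-1.0000 Bond=117.4314
(3,1): Delta=-1.0000 Bond=117.4314
(3,2): Delta=0.4192 Bond=-23.5664
(3,3): Delta=1.0000 Bond=-117.4314
V0=85.0420

No-arbitrage ⇒ martingale measure with p* = (R−d)/(u−d) = 0.8333.
Terminal payoffs: V(4,0)=81.4929, V(4,1)=57.4920, V(4,2)=18.4458, V(4,3)=45.0772, V(4,4)=148.4205
  t=3,j=0: stock 57.1450 → up 62.2880 (V=57.4920), down 38.2871 (V=81.4929). Price 60.2864; hedge Δ=-1.0000, bond B=117.4314.
  t=3,j=1: stock 92.9672 → up 101.3342 (V=18.4458), down 62.2880 (V=57.4920). Price 24.4642; hedge Δ=-1.0000, bond B=117.4314.
  t=3,j=2: stock 151.2451 → up 164.8572 (V=45.0772), down 101.3342 (V=18.4458). Price 39.8418; hedge Δ=0.4192, bond B=-23.5664.
  t=3,j=3: stock 246.0555 → up 268.2005 (V=148.4205), down 164.8572 (V=45.0772). Price 128.6241; hedge Δ=1.0000, bond B=-117.4314.
  t=2,j=0: stock 85.2910 → up 92.9672 (V=24.4642), down 57.1450 (V=60.2864). Price 29.8378; hedge Δ=-1.0000, bond B=115.1288.
  t=2,j=1: stock 138.7570 → up 151.2451 (V=39.8418), down 92.9672 (V=24.4642). Price 36.5479; hedge Δ=0.2639, bond B=-0.0654.
  t=2,j=2: stock 225.7390 → up 246.0555 (V=128.6241), down 151.2451 (V=39.8418). Price 111.5952; hedge Δ=0.9364, bond B=-99.7914.
  t=1,j=0: stock 127.3000 → up 138.7570 (V=36.5479), down 85.2910 (V=29.8378). Price 34.7348; hedge Δ=0.1255, bond B=18.7584.
  t=1,j=1: stock 207.1000 → up 225.7390 (V=111.5952), down 138.7570 (V=36.5479). Price 97.1444; hedge Δ=0.8628, bond B=-81.5396.
  t=0,j=0: stock 190.0000 → up 207.1000 (V=97.1444), down 127.3000 (V=34.7348). Price 85.0420; hedge Δ=0.7821, bond B=-63.5522.
Each (Δ,B) replicates both successor values, so the strategy is self-financing and V0 is arbitrage-free.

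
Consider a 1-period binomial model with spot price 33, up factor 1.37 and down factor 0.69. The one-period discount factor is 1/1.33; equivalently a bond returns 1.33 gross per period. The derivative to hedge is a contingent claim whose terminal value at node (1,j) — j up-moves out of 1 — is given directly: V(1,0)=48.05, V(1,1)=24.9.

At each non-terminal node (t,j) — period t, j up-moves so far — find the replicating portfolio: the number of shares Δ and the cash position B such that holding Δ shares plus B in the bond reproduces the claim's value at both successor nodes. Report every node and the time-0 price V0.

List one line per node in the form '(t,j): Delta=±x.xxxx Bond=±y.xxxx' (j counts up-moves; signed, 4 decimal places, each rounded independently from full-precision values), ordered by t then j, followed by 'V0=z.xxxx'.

(0,0): Delta=-1.0316 Bond=53.7898
V0=19.7457

The replicating-portfolio and risk-neutral prices coincide; use p* = (1.33−0.69)/(1.37−0.69) = 0.9412 for the latter.
At expiry t=1: V(1,0)=48.0500, V(1,1)=24.9000
(0,0): S=33.0000. Δ = (V_up−V_dn)/(S_up−S_dn) = (24.9000−48.0500)/(45.2100−22.7700) = -1.0316. V = [p*·24.9000 + (1−p*)·48.0500]/1.33 = 19.7457. B = V − Δ·S = 53.7898.
Each (Δ,B) replicates both successor values, so the strategy is self-financing and V0 is arbitrage-free.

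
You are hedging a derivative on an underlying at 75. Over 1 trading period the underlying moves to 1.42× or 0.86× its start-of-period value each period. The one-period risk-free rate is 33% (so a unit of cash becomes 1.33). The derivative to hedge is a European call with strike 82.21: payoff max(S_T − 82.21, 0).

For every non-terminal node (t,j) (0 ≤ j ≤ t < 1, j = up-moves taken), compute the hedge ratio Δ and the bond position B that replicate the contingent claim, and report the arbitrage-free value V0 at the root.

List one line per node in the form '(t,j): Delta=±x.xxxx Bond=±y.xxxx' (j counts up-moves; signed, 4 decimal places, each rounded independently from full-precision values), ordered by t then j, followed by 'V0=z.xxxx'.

Risk-neutral probability p* = (R−d)/(u−d) = (1.33−0.86)/(1.42−0.86) = 0.8393.
Terminal values V(1,·): V(1,0)=0.0000, V(1,1)=24.2900
(0,0): S=75.0000. Δ = (V_up−V_dn)/(S_up−S_dn) = (24.2900−0.0000)/(106.5000−64.5000) = 0.5783. V = [p*·24.2900 + (1−p*)·0.0000]/1.33 = 15.3280. B = V − Δ·S = -28.0470.
Check: Δ(0,0)·S0 + B(0,0) = 15.3280 = V0.

(0,0): Delta=0.5783 Bond=-28.0470
V0=15.3280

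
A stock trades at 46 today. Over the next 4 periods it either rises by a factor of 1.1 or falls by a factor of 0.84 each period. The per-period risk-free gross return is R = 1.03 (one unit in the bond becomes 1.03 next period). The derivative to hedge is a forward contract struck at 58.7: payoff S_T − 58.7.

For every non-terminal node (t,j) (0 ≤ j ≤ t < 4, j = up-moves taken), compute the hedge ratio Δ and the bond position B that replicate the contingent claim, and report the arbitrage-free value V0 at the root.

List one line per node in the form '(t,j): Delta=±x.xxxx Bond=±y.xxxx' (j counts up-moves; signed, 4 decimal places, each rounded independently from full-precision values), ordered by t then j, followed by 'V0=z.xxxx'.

(0,0): Delta=1.0000 Bond=-52.1542
(1,0): Delta=1.0000 Bond=-53.7188
(1,1): Delta=1.0000 Bond=-53.7188
(2,0): Delta=1.0000 Bond=-55.3304
(2,1): Delta=1.0000 Bond=-55.3304
(2,2): Delta=1.0000 Bond=-55.3304
(3,0): Delta=1.0000 Bond=-56.9903
(3,1): Delta=1.0000 Bond=-56.9903
(3,2): Delta=1.0000 Bond=-56.9903
(3,3): Delta=1.0000 Bond=-56.9903
V0=-6.1542

Since d<R<u, set p* = (R−d)/(u−d) = 0.7308; price each node as the discounted p*-expectation of its children.
Terminal payoffs: V(4,0)=-35.7979, V(4,1)=-28.7092, V(4,2)=-19.4263, V(4,3)=-7.2702, V(4,4)=8.6486
(3,0): S=27.2644. Δ = (V_up−V_dn)/(S_up−S_dn) = (-28.7092−-35.7979)/(29.9908−22.9021) = 1.0000. V = [p*·-28.7092 + (1−p*)·-35.7979]/1.03 = -29.7259. B = V − Δ·S = -56.9903.
(3,1): S=35.7034. Δ = (V_up−V_dn)/(S_up−S_dn) = (-19.4263−-28.7092)/(39.2737−29.9908) = 1.0000. V = [p*·-19.4263 + (1−p*)·-28.7092]/1.03 = -21.2869. B = V − Δ·S = -56.9903.
(3,2): S=46.7544. Δ = (V_up−V_dn)/(S_up−S_dn) = (-7.2702−-19.4263)/(51.4298−39.2737) = 1.0000. V = [p*·-7.2702 + (1−p*)·-19.4263]/1.03 = -10.2359. B = V − Δ·S = -56.9903.
(3,3): S=61.2260. Δ = (V_up−V_dn)/(S_up−S_dn) = (8.6486−-7.2702)/(67.3486−51.4298) = 1.0000. V = [p*·8.6486 + (1−p*)·-7.2702]/1.03 = 4.2357. B = V − Δ·S = -56.9903.
(2,0): S=32.4576. Δ = (V_up−V_dn)/(S_up−S_dn) = (-21.2869−-29.7259)/(35.7034−27.2644) = 1.0000. V = [p*·-21.2869 + (1−p*)·-29.7259]/1.03 = -22.8728. B = V − Δ·S = -55.3304.
(2,1): S=42.5040. Δ = (V_up−V_dn)/(S_up−S_dn) = (-10.2359−-21.2869)/(46.7544−35.7034) = 1.0000. V = [p*·-10.2359 + (1−p*)·-21.2869]/1.03 = -12.8264. B = V − Δ·S = -55.3304.
(2,2): S=55.6600. Δ = (V_up−V_dn)/(S_up−S_dn) = (4.2357−-10.2359)/(61.2260−46.7544) = 1.0000. V = [p*·4.2357 + (1−p*)·-10.2359]/1.03 = 0.3296. B = V − Δ·S = -55.3304.
(1,0): S=38.6400. Δ = (V_up−V_dn)/(S_up−S_dn) = (-12.8264−-22.8728)/(42.5040−32.4576) = 1.0000. V = [p*·-12.8264 + (1−p*)·-22.8728]/1.03 = -15.0788. B = V − Δ·S = -53.7188.
(1,1): S=50.6000. Δ = (V_up−V_dn)/(S_up−S_dn) = (0.3296−-12.8264)/(55.6600−42.5040) = 1.0000. V = [p*·0.3296 + (1−p*)·-12.8264]/1.03 = -3.1188. B = V − Δ·S = -53.7188.
(0,0): S=46.0000. Δ = (V_up−V_dn)/(S_up−S_dn) = (-3.1188−-15.0788)/(50.6000−38.6400) = 1.0000. V = [p*·-3.1188 + (1−p*)·-15.0788]/1.03 = -6.1542. B = V − Δ·S = -52.1542.
Each (Δ,B) replicates both successor values, so the strategy is self-financing and V0 is arbitrage-free.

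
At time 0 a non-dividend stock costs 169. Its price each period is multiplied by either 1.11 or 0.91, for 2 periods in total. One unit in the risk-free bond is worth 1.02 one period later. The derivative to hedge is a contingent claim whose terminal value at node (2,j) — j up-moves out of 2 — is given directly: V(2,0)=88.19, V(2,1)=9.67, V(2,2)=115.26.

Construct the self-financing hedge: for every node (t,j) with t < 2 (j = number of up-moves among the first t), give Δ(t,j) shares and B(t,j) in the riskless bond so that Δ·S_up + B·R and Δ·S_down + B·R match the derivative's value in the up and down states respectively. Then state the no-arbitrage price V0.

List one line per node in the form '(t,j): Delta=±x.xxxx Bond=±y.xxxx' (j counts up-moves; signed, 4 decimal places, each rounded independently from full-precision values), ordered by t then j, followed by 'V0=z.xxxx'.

(0,0): Delta=0.6596 Bond=-56.1950
(1,0): Delta=-2.5528 Bond=436.7216
(1,1): Delta=2.8144 Bond=-461.5338
V0=55.2780

The replicating-portfolio and risk-neutral prices coincide; use p* = (1.02−0.91)/(1.11−0.91) = 0.5500 for the latter.
At expiry t=2: V(2,0)=88.1900, V(2,1)=9.6700, V(2,2)=115.2600
Node (1,0) S=153.7900: V=(p*·9.6700+(1−p*)·88.1900)/1.02=44.1216; Δ=(9.6700−88.1900)/(170.7069−139.9489)=-2.5528; B=V−Δ·S=436.7216
Node (1,1) S=187.5900: V=(p*·115.2600+(1−p*)·9.6700)/1.02=66.4162; Δ=(115.2600−9.6700)/(208.2249−170.7069)=2.8144; B=V−Δ·S=-461.5338
Node (0,0) S=169.0000: V=(p*·66.4162+(1−p*)·44.1216)/1.02=55.2780; Δ=(66.4162−44.1216)/(187.5900−153.7900)=0.6596; B=V−Δ·S=-56.1950
Check: Δ(0,0)·S0 + B(0,0) = 55.2780 = V0.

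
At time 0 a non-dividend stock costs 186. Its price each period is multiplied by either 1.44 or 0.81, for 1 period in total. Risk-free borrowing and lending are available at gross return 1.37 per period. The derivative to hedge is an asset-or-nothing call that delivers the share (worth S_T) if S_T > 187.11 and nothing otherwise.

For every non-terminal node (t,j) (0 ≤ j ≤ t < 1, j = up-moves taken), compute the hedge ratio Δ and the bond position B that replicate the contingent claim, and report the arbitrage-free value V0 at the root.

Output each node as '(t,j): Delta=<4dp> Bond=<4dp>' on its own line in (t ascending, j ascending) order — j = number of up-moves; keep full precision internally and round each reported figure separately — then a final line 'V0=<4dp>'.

No-arbitrage ⇒ martingale measure with p* = (R−d)/(u−d) = 0.8889.
Terminal payoffs: V(1,0)=0.0000, V(1,1)=267.8400
Node (0,0) S=186.0000: V=(p*·267.8400+(1−p*)·0.0000)/1.37=173.7810; Δ=(267.8400−0.0000)/(267.8400−150.6600)=2.2857; B=V−Δ·S=-251.3618
Root portfolio cost Δ·186+B reproduces V0=173.7810.

(0,0): Delta=2.2857 Bond=-251.3618
V0=173.7810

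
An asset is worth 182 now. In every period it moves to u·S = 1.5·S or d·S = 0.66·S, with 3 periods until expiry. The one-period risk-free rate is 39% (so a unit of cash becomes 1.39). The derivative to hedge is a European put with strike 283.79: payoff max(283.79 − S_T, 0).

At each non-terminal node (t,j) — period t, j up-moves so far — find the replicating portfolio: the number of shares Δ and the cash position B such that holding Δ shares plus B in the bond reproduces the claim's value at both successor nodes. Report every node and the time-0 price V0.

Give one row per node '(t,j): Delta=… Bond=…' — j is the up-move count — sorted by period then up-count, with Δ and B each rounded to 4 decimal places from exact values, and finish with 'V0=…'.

Risk-neutral probability p* = (R−d)/(u−d) = (1.39−0.66)/(1.5−0.66) = 0.8690.
At expiry t=3: V(3,0)=231.4657, V(3,1)=164.8712, V(3,2)=13.5200, V(3,3)=0.0000
Node (2,0) S=79.2792: V=(p*·164.8712+(1−p*)·231.4657)/1.39=124.8863; Δ=(164.8712−231.4657)/(118.9188−52.3243)=-1.0000; B=V−Δ·S=204.1655
Node (2,1) S=180.1800: V=(p*·13.5200+(1−p*)·164.8712)/1.39=23.9855; Δ=(13.5200−164.8712)/(270.2700−118.9188)=-1.0000; B=V−Δ·S=204.1655
Node (2,2) S=409.5000: V=(p*·0.0000+(1−p*)·13.5200)/1.39=1.2737; Δ=(0.0000−13.5200)/(614.2500−270.2700)=-0.0393; B=V−Δ·S=17.3690
Node (1,0) S=120.1200: V=(p*·23.9855+(1−p*)·124.8863)/1.39=26.7616; Δ=(23.9855−124.8863)/(180.1800−79.2792)=-1.0000; B=V−Δ·S=146.8816
Node (1,1) S=273.0000: V=(p*·1.2737+(1−p*)·23.9855)/1.39=3.0560; Δ=(1.2737−23.9855)/(409.5000−180.1800)=-0.0990; B=V−Δ·S=30.0938
Node (0,0) S=182.0000: V=(p*·3.0560+(1−p*)·26.7616)/1.39=4.4319; Δ=(3.0560−26.7616)/(273.0000−120.1200)=-0.1551; B=V−Δ·S=32.6529
The time-0 hedge costs 4.4319, which is the no-arbitrage price.

(0,0): Delta=-0.1551 Bond=32.6529
(1,0): Delta=-1.0000 Bond=146.8816
(1,1): Delta=-0.0990 Bond=30.0938
(2,0): Delta=-1.0000 Bond=204.1655
(2,1): Delta=-1.0000 Bond=204.1655
(2,2): Delta=-0.0393 Bond=17.3690
V0=4.4319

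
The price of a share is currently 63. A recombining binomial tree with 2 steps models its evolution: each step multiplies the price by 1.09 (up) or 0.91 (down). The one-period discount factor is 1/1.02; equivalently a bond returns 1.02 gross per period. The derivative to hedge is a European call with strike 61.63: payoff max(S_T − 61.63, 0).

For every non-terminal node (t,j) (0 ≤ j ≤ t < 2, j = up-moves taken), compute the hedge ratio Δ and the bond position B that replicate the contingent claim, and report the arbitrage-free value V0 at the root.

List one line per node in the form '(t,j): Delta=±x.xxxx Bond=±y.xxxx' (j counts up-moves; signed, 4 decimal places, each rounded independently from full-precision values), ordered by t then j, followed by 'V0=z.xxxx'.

(0,0): Delta=0.6820 Bond=-37.8249
(1,0): Delta=0.0833 Bond=-4.2610
(1,1): Delta=1.0000 Bond=-60.4216
V0=5.1382

No-arbitrage ⇒ martingale measure with p* = (R−d)/(u−d) = 0.6111.
Terminal payoffs: V(2,0)=0.0000, V(2,1)=0.8597, V(2,2)=13.2203
(1,0): S=57.3300. Δ = (V_up−V_dn)/(S_up−S_dn) = (0.8597−0.0000)/(62.4897−52.1703) = 0.0833. V = [p*·0.8597 + (1−p*)·0.0000]/1.02 = 0.5151. B = V − Δ·S = -4.2610.
(1,1): S=68.6700. Δ = (V_up−V_dn)/(S_up−S_dn) = (13.2203−0.8597)/(74.8503−62.4897) = 1.0000. V = [p*·13.2203 + (1−p*)·0.8597]/1.02 = 8.2484. B = V − Δ·S = -60.4216.
(0,0): S=63.0000. Δ = (V_up−V_dn)/(S_up−S_dn) = (8.2484−0.5151)/(68.6700−57.3300) = 0.6820. V = [p*·8.2484 + (1−p*)·0.5151]/1.02 = 5.1382. B = V − Δ·S = -37.8249.
Check: Δ(0,0)·S0 + B(0,0) = 5.1382 = V0.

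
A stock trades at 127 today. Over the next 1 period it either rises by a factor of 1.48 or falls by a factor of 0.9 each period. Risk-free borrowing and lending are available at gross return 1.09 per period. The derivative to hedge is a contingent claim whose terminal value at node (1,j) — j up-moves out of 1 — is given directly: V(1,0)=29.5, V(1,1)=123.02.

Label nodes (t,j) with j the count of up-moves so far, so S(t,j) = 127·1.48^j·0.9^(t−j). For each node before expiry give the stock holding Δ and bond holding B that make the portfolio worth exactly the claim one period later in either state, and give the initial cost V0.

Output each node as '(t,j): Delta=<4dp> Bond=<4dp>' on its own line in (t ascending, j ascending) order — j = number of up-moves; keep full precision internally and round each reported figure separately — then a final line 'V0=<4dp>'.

(0,0): Delta=1.2696 Bond=-106.0709
V0=55.1705

Risk-neutral probability p* = (R−d)/(u−d) = (1.09−0.9)/(1.48−0.9) = 0.3276.
Terminal payoffs: V(1,0)=29.5000, V(1,1)=123.0200
Node (0,0) S=127.0000: V=(p*·123.0200+(1−p*)·29.5000)/1.09=55.1705; Δ=(123.0200−29.5000)/(187.9600−114.3000)=1.2696; B=V−Δ·S=-106.0709
Root portfolio cost Δ·127+B reproduces V0=55.1705.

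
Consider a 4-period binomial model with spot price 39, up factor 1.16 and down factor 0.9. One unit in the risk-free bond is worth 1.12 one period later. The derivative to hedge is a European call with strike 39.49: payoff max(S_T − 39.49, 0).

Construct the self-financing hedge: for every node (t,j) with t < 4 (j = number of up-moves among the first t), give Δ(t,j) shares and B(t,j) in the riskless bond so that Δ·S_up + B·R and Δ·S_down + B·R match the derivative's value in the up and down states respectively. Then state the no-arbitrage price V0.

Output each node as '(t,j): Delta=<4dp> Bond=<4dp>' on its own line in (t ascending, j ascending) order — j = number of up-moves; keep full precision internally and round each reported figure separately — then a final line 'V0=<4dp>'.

(0,0): Delta=0.9707 Bond=-23.8962
(1,0): Delta=0.8367 Bond=-22.0605
(1,1): Delta=0.9896 Bond=-27.6189
(2,0): Delta=0.2776 Bond=-7.0458
(2,1): Delta=0.9155 Bond=-27.9190
(2,2): Delta=1.0000 Bond=-31.4812
(3,0): Delta=0.0000 Bond=0.0000
(3,1): Delta=0.3167 Bond=-9.3261
(3,2): Delta=1.0000 Bond=-35.2589
(3,3): Delta=1.0000 Bond=-35.2589
V0=13.9593

No-arbitrage ⇒ martingale measure with p* = (R−d)/(u−d) = 0.8462.
Payoff layer (t=4): V(4,0)=0.0000, V(4,1)=0.0000, V(4,2)=3.0175, V(4,3)=15.2974, V(4,4)=31.1249
  t=3,j=0: stock 28.4310 → up 32.9800 (V=0.0000), down 25.5879 (V=0.0000). Price 0.0000; hedge Δ=0.0000, bond B=0.0000.
  t=3,j=1: stock 36.6444 → up 42.5075 (V=3.0175), down 32.9800 (V=0.0000). Price 2.2797; hedge Δ=0.3167, bond B=-9.3261.
  t=3,j=2: stock 47.2306 → up 54.7874 (V=15.2974), down 42.5075 (V=3.0175). Price 11.9716; hedge Δ=1.0000, bond B=-35.2589.
  t=3,j=3: stock 60.8749 → up 70.6149 (V=31.1249), down 54.7874 (V=15.2974). Price 25.6160; hedge Δ=1.0000, bond B=-35.2589.
  t=2,j=0: stock 31.5900 → up 36.6444 (V=2.2797), down 28.4310 (V=0.0000). Price 1.7223; hedge Δ=0.2776, bond B=-7.0458.
  t=2,j=1: stock 40.7160 → up 47.2306 (V=11.9716), down 36.6444 (V=2.2797). Price 9.3576; hedge Δ=0.9155, bond B=-27.9190.
  t=2,j=2: stock 52.4784 → up 60.8749 (V=25.6160), down 47.2306 (V=11.9716). Price 20.9972; hedge Δ=1.0000, bond B=-31.4812.
  t=1,j=0: stock 35.1000 → up 40.7160 (V=9.3576), down 31.5900 (V=1.7223). Price 7.3062; hedge Δ=0.8367, bond B=-22.0605.
  t=1,j=1: stock 45.2400 → up 52.4784 (V=20.9972), down 40.7160 (V=9.3576). Price 17.1487; hedge Δ=0.9896, bond B=-27.6189.
  t=0,j=0: stock 39.0000 → up 45.2400 (V=17.1487), down 35.1000 (V=7.3062). Price 13.9593; hedge Δ=0.9707, bond B=-23.8962.
Root portfolio cost Δ·39+B reproduces V0=13.9593.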